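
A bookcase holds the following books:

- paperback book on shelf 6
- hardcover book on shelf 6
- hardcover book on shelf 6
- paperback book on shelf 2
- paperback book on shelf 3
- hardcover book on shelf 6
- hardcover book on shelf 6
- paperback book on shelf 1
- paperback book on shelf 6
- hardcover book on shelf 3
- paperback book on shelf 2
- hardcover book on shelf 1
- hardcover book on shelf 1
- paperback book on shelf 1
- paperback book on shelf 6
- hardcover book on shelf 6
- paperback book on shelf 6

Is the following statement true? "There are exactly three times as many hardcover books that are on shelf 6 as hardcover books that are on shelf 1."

There are 5 hardcover books on shelf 6.
There are 2 hardcover books on shelf 1.
The claim requires 5 = 3 × 2 = 6, which does not hold.

False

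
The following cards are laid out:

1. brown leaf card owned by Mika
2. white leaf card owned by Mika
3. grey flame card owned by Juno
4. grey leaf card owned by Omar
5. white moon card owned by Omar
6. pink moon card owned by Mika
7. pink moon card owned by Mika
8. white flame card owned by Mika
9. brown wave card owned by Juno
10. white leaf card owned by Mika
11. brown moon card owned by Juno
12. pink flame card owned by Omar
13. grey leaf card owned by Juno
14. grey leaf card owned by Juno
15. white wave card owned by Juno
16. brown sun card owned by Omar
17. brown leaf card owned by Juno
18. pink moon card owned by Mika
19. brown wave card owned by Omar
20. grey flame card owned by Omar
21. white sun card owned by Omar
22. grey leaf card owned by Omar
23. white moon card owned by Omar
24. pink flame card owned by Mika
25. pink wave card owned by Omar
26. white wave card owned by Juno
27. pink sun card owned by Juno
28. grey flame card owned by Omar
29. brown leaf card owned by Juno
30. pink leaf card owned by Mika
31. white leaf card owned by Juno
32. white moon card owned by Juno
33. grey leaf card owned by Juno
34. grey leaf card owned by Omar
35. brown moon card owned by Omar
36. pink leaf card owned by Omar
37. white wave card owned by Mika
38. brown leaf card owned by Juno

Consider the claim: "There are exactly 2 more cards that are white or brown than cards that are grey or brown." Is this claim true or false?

True

There are 20 cards that are white or brown.
There are 18 cards that are grey or brown.
The claim requires 20 − 18 (= 2) to equal 2, which holds.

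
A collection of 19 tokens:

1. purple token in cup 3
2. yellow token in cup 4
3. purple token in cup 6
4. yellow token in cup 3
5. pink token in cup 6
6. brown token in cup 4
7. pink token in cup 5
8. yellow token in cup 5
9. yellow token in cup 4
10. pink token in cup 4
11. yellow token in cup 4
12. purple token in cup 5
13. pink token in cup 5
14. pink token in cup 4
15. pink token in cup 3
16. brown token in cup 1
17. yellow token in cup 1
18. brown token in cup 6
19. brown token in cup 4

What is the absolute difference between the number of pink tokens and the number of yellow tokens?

pink tokens: 6. yellow tokens: 6.
|6 − 6| = 6 − 6 = 0.

0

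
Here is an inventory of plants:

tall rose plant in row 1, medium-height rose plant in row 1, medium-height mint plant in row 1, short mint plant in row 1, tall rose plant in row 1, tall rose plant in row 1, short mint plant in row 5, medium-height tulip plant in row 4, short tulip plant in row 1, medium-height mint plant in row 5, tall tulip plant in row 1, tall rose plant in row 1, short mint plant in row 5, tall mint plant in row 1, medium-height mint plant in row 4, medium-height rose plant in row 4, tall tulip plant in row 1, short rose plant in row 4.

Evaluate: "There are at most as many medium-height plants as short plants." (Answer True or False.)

There are 6 medium-height plants.
There are 5 short plants.
The claim requires 6 ≤ 5, which does not hold.

False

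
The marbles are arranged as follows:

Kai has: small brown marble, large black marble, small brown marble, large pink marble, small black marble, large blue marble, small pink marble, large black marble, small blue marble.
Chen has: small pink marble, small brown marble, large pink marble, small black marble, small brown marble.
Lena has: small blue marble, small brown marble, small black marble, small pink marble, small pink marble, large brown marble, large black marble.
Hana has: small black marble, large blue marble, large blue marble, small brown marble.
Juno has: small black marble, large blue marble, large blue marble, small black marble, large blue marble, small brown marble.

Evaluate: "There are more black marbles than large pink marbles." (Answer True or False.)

True

There are 9 black marbles.
There are 2 large pink marbles.
The claim requires 9 > 2, which holds.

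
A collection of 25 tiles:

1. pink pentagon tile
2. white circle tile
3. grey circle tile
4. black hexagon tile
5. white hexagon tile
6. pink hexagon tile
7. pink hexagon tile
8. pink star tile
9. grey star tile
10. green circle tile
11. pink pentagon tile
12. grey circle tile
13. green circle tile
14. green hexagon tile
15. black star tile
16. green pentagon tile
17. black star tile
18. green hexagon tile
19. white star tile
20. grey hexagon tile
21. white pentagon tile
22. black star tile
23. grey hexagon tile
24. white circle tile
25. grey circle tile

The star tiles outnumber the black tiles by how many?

2

star tiles: 6.
black tiles: 4.
6 − 4 = 2.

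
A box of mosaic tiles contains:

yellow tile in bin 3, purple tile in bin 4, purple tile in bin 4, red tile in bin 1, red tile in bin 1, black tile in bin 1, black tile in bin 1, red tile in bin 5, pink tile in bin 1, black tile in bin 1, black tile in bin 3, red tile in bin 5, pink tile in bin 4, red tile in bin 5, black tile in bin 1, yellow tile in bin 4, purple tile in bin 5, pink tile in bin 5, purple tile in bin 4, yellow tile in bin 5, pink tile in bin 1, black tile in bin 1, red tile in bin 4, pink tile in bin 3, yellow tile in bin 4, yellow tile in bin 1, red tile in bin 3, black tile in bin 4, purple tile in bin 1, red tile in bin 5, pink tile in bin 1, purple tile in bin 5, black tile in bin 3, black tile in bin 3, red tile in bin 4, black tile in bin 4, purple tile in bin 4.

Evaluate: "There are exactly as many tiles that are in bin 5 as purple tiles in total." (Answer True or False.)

tiles in bin 5: 8.
purple tiles: 7.
The claim requires 8 = 7, which does not hold.

False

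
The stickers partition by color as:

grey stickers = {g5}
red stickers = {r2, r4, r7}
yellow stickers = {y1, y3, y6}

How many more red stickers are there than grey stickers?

2

red stickers: 3.
grey stickers: 1.
3 − 1 = 2.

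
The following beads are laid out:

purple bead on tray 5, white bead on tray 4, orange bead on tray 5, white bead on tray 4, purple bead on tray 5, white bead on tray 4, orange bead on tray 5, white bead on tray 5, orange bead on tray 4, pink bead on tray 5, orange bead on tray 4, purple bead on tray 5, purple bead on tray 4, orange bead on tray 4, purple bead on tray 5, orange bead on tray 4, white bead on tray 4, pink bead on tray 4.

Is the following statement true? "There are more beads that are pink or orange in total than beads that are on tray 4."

beads that are pink or orange: 8.
beads on tray 4: 10.
The claim requires 8 > 10, which does not hold.

False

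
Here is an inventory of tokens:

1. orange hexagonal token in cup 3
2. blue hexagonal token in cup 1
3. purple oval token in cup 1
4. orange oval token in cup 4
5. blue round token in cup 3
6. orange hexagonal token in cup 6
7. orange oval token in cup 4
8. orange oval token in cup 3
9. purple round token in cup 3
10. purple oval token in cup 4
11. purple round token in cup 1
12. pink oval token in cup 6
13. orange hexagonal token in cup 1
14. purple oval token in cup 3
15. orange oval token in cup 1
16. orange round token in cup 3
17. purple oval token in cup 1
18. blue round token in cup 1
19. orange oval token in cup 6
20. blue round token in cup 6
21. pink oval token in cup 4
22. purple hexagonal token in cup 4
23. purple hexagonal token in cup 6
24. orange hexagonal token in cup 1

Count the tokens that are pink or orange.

orange: 10; pink: 2; together 10 + 2 = 12.

12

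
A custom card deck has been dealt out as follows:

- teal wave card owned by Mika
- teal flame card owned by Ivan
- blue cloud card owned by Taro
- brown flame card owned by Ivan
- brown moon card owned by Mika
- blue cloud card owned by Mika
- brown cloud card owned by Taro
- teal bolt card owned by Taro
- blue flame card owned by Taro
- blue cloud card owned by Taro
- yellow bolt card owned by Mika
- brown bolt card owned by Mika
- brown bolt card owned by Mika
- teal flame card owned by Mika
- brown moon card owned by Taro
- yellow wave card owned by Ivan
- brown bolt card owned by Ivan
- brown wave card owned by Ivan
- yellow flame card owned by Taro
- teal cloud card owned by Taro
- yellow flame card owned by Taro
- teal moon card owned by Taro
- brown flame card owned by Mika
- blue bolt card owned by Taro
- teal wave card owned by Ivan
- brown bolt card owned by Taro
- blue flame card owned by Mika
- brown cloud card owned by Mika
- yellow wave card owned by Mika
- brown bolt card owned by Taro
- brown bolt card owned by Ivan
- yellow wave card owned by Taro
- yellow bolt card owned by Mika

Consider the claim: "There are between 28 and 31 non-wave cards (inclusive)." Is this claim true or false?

There are 27 non-wave cards.
The claim requires 28 ≤ 27 ≤ 31, which does not hold.

False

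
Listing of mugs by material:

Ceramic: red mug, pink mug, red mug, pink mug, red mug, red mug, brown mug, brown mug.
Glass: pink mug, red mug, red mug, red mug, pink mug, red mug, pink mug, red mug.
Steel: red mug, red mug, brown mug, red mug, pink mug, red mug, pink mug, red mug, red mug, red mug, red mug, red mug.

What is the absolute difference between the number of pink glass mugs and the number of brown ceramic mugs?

1

pink glass mugs: 3. brown ceramic mugs: 2.
|3 − 2| = 3 − 2 = 1.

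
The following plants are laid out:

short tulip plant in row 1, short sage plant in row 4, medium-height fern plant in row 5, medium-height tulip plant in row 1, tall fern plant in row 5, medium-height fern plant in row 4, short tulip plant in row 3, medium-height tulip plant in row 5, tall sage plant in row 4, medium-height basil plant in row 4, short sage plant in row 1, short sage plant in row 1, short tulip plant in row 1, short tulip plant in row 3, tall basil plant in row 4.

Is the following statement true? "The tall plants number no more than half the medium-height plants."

False

tall plants: 3.
medium-height plants: 5.
The claim requires 2 × 3 = 6 ≤ 5, which does not hold.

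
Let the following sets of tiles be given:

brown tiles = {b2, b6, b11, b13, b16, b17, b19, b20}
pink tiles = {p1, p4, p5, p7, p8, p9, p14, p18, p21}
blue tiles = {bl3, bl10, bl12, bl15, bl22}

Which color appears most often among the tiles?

Counts by color: pink 9, brown 8, blue 5.
The maximum is 9, held uniquely by pink.

pink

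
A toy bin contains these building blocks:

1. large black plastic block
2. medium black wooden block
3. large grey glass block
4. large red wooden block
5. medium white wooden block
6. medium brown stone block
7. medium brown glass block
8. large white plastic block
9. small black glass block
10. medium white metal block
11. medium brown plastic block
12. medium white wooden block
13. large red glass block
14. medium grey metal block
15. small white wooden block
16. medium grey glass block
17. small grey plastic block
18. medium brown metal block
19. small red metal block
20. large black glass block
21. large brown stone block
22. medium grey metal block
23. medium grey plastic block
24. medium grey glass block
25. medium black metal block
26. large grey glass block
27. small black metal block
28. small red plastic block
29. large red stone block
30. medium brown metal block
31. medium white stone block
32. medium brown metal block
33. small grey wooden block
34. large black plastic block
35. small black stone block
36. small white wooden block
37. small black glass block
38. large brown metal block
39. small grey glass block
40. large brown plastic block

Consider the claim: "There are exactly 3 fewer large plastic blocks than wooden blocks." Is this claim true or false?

large plastic blocks: 4.
wooden blocks: 7.
The claim requires 7 − 4 (= 3) to equal 3, which holds.

True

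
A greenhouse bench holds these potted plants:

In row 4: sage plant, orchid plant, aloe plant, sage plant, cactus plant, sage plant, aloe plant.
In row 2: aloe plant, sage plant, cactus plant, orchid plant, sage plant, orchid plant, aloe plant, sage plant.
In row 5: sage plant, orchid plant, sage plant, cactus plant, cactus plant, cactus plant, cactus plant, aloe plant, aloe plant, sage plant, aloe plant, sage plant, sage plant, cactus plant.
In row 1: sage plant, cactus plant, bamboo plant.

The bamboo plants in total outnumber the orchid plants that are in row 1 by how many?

1

bamboo plants: 1.
orchid plants in row 1: 0.
1 − 0 = 1.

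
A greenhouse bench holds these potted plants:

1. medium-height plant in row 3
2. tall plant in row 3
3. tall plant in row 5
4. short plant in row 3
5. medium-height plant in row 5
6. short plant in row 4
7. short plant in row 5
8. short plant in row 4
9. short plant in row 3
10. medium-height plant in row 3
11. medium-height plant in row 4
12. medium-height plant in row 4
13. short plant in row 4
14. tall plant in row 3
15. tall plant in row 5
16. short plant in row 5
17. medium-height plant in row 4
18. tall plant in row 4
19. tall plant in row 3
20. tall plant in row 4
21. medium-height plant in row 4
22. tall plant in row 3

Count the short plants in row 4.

3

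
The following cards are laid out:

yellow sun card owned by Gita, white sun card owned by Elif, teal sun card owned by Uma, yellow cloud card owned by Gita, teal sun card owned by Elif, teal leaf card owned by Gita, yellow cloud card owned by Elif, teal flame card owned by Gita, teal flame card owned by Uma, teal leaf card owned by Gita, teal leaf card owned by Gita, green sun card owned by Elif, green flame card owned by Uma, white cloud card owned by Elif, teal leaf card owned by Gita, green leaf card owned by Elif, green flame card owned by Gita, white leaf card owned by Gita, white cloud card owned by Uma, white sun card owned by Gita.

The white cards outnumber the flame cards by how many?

1

white cards: 5.
flame cards: 4.
5 − 4 = 1.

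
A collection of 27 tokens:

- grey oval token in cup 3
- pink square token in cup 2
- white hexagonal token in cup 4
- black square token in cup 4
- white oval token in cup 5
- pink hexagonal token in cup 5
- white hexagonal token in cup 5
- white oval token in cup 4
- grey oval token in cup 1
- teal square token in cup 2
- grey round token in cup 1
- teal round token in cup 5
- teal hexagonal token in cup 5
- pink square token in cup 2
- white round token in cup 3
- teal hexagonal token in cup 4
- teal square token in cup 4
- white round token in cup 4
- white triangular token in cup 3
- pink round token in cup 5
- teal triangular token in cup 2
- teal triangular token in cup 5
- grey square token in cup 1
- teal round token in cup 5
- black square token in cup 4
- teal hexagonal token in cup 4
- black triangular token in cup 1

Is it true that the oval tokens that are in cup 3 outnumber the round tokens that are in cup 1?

oval tokens in cup 3: 1.
round tokens in cup 1: 1.
The claim requires 1 > 1, which does not hold.

False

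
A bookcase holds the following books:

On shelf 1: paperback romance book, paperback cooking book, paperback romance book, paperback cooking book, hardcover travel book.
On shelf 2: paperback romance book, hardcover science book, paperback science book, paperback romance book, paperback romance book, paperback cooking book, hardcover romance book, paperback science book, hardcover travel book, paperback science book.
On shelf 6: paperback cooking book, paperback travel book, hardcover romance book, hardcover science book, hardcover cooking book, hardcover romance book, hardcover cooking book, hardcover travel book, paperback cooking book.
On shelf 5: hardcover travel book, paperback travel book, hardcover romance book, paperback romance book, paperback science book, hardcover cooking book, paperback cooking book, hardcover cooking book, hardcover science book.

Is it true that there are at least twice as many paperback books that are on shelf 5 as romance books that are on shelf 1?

There are 4 paperback books on shelf 5.
There are 2 romance books on shelf 1.
The claim requires 4 ≥ 2 × 2 = 4, which holds.

True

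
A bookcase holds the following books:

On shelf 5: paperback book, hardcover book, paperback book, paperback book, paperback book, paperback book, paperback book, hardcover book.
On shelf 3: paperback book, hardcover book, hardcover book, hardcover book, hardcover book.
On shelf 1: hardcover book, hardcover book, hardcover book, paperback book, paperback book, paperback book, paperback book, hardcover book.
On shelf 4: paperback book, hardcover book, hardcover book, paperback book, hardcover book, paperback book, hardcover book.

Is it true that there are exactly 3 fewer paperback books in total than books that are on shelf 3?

|paperback books| = 14.
|books on shelf 3| = 5.
The claim requires 5 − 14 (= -9) to equal 3, which does not hold.

False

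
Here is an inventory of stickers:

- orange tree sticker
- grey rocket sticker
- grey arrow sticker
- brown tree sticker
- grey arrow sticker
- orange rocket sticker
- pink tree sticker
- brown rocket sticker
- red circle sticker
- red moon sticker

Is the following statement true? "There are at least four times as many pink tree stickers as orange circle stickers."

There is 1 pink tree sticker.
There are 0 orange circle stickers.
The claim requires 1 ≥ 4 × 0 = 0, which holds.

True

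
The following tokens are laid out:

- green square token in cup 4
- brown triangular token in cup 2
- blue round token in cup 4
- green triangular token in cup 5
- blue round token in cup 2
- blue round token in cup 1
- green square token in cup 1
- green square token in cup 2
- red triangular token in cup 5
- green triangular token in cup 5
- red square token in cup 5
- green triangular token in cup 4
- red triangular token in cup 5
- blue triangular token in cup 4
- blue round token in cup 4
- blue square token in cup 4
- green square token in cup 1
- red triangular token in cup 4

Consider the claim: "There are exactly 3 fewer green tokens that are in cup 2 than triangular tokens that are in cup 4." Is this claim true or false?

|green tokens in cup 2| = 1.
|triangular tokens in cup 4| = 3.
The claim requires 3 − 1 (= 2) to equal 3, which does not hold.

False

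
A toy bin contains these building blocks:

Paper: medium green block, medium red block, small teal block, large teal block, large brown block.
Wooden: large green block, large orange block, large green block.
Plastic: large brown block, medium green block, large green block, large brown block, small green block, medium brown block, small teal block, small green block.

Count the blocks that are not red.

15

Total blocks: 16; with the excluded value: 1; remaining 16 − 1 = 15.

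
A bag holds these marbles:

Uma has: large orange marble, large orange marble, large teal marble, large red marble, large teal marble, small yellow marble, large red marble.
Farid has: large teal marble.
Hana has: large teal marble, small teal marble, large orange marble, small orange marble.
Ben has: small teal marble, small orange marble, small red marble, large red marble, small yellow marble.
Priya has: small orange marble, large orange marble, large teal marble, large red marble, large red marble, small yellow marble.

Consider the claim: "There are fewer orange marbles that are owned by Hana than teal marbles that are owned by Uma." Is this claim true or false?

|orange marbles owned by Hana| = 2.
|teal marbles owned by Uma| = 2.
The claim requires 2 < 2, which does not hold.

False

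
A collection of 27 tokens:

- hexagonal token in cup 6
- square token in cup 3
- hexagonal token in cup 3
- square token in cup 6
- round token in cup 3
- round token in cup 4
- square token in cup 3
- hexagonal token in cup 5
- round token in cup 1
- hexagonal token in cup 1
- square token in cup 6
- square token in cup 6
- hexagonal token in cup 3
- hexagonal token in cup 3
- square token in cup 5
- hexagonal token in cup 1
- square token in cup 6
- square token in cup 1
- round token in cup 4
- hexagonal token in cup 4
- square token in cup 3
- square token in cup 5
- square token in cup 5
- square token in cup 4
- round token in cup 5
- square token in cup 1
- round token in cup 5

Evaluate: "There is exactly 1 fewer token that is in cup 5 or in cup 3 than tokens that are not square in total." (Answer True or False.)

|tokens in cup 5 or in cup 3| = 13.
|tokens that are not square| = 14.
The claim requires 14 − 13 (= 1) to equal 1, which holds.

True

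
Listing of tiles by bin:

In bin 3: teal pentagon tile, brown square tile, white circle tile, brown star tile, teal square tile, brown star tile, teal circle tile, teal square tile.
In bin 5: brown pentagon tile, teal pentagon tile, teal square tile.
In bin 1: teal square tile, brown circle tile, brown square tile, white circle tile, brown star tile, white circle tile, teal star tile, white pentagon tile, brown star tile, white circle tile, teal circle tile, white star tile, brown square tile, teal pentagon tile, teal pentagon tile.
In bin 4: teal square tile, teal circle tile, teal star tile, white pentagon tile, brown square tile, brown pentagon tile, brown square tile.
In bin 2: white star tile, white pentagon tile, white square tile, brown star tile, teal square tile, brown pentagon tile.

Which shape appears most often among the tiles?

square

Counts by shape: square 12, pentagon 10, star 9, circle 8.
The maximum is 12, held uniquely by square.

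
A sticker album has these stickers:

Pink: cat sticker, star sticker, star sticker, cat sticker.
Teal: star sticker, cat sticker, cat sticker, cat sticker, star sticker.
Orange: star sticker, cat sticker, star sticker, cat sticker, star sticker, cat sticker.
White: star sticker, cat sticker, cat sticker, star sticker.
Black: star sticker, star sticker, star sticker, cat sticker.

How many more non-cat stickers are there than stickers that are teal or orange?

non-cat stickers: 12.
stickers that are teal or orange: 11.
12 − 11 = 1.

1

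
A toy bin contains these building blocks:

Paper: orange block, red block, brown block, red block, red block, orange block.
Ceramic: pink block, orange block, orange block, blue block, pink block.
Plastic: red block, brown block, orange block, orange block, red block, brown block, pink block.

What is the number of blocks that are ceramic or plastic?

ceramic: 5; plastic: 7; together 5 + 7 = 12.

12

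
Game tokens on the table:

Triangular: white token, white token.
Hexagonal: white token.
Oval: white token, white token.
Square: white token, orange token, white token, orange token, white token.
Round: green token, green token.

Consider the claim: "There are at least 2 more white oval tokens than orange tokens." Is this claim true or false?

There are 2 white oval tokens.
There are 2 orange tokens.
The claim requires 2 − 2 = 0 ≥ 2, which does not hold.

False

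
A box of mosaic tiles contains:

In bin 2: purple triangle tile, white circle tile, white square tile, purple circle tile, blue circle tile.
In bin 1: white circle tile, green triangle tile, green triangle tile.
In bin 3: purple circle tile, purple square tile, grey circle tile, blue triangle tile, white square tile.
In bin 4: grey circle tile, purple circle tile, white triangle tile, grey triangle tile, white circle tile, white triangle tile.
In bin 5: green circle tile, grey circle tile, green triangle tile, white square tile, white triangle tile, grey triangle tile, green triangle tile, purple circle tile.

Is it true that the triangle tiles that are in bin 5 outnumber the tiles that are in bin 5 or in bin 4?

|triangle tiles in bin 5| = 4.
|tiles in bin 5 or in bin 4| = 14.
The claim requires 4 > 14, which does not hold.

False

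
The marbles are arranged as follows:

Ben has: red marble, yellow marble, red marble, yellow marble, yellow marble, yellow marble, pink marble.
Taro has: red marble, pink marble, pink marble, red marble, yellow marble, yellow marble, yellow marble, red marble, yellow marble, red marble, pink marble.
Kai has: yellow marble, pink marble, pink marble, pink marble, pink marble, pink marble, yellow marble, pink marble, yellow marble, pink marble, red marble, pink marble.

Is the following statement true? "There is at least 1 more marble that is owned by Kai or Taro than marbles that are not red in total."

|marbles owned by Kai or Taro| = 23.
|marbles that are not red| = 23.
The claim requires 23 − 23 = 0 ≥ 1, which does not hold.

False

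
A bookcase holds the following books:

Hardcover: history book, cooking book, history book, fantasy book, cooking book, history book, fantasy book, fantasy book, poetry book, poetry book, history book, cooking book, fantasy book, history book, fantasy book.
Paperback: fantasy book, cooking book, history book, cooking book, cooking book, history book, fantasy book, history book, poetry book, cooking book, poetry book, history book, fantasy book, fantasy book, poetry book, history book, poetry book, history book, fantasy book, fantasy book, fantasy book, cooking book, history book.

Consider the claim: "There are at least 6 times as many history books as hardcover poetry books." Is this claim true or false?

True

|history books| = 12.
|hardcover poetry books| = 2.
The claim requires 12 ≥ 6 × 2 = 12, which holds.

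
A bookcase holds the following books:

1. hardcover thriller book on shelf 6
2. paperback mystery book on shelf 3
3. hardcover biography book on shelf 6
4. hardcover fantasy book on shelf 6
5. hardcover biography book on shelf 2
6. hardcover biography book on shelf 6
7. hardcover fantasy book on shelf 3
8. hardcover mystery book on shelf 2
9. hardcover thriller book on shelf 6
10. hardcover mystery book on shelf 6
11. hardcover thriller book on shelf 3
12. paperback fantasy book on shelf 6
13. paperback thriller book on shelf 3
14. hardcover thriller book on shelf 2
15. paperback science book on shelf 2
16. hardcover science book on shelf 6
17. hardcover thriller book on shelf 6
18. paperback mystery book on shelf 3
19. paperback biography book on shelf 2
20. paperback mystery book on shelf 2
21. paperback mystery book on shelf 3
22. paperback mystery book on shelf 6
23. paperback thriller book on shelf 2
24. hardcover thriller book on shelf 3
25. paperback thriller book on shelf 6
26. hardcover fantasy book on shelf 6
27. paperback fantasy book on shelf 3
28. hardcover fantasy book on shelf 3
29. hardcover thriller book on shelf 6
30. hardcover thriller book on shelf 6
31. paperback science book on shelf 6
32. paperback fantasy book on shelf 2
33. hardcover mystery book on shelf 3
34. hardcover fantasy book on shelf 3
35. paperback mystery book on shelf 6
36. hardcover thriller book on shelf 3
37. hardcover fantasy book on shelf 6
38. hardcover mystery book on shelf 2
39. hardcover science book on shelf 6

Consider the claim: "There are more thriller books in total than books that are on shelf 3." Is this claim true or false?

False

|thriller books| = 12.
|books on shelf 3| = 12.
The claim requires 12 > 12, which does not hold.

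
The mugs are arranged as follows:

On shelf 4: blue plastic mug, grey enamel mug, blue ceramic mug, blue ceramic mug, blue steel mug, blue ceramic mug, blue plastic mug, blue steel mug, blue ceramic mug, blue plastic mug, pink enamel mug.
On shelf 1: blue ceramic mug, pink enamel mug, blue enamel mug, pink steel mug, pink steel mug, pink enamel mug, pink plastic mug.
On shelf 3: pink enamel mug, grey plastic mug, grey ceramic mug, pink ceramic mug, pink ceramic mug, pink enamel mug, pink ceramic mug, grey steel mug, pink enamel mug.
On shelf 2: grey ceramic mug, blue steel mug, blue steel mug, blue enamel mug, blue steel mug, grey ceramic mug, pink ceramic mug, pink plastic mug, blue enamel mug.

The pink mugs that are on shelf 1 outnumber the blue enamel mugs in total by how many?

pink mugs on shelf 1: 5.
blue enamel mugs: 3.
5 − 3 = 2.

2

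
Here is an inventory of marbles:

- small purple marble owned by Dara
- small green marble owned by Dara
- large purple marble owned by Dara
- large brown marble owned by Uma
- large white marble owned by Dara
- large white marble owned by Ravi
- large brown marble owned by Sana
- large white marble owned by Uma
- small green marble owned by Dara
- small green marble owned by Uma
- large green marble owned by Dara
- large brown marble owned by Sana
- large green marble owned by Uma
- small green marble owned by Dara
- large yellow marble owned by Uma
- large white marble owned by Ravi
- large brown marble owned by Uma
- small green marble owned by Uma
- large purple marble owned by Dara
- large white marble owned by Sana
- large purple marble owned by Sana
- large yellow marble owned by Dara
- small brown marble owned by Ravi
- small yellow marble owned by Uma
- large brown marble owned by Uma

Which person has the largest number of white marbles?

Ravi

Counts by owner (restricted to white marbles): Ravi→2, Uma→1, Dara→1, Sana→1.
The maximum is 2, held uniquely by Ravi.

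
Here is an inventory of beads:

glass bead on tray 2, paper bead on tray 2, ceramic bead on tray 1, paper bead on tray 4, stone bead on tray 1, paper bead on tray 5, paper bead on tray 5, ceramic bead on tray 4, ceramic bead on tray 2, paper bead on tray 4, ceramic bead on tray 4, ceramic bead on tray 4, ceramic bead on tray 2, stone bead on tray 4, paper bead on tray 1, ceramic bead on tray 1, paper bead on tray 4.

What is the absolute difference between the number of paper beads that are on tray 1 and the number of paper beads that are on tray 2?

paper beads on tray 1: 1. paper beads on tray 2: 1.
|1 − 1| = 1 − 1 = 0.

0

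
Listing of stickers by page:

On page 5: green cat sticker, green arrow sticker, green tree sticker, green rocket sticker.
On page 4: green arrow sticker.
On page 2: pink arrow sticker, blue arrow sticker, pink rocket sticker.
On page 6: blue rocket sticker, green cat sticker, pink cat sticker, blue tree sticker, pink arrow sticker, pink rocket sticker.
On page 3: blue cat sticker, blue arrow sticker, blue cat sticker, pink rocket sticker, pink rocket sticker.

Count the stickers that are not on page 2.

16

Total stickers: 19; with the excluded value: 3; remaining 19 − 3 = 16.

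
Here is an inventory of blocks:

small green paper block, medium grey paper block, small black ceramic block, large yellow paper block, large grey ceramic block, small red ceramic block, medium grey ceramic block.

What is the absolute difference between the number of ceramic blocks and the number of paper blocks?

ceramic blocks: 4. paper blocks: 3.
|4 − 3| = 4 − 3 = 1.

1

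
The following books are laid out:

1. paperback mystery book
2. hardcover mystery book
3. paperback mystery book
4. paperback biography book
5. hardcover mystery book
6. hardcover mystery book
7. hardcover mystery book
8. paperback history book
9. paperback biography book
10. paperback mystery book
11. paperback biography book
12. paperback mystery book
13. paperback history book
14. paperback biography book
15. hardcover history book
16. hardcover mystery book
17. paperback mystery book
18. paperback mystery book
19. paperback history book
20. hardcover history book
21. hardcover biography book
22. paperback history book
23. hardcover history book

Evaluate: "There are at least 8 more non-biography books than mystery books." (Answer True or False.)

False

There are 18 non-biography books.
There are 11 mystery books.
The claim requires 18 − 11 = 7 ≥ 8, which does not hold.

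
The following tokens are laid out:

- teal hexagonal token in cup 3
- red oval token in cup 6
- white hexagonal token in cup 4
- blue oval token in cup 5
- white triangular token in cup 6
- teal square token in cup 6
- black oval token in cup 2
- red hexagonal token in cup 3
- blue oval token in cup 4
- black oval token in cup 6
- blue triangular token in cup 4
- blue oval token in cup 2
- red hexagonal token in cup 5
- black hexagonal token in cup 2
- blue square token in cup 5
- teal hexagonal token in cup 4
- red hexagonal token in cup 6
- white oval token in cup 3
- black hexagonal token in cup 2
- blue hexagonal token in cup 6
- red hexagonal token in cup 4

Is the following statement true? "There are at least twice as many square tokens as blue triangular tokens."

square tokens: 2.
blue triangular tokens: 1.
The claim requires 2 ≥ 2 × 1 = 2, which holds.

True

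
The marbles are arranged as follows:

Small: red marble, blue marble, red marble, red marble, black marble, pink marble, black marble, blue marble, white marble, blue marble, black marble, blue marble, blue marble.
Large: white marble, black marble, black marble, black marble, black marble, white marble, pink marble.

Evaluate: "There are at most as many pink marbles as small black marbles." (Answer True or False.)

|pink marbles| = 2.
|small black marbles| = 3.
The claim requires 2 ≤ 3, which holds.

True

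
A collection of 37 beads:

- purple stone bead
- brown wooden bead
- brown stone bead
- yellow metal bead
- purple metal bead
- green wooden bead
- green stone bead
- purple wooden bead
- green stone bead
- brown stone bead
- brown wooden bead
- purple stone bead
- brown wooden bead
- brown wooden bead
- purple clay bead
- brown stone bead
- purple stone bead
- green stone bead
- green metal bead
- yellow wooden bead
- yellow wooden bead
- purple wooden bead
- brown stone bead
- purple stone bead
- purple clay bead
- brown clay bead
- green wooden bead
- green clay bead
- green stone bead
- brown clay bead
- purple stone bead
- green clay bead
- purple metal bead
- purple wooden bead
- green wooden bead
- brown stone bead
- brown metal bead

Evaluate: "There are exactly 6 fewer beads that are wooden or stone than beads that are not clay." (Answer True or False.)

False

|beads that are wooden or stone| = 26.
|beads that are not clay| = 31.
The claim requires 31 − 26 (= 5) to equal 6, which does not hold.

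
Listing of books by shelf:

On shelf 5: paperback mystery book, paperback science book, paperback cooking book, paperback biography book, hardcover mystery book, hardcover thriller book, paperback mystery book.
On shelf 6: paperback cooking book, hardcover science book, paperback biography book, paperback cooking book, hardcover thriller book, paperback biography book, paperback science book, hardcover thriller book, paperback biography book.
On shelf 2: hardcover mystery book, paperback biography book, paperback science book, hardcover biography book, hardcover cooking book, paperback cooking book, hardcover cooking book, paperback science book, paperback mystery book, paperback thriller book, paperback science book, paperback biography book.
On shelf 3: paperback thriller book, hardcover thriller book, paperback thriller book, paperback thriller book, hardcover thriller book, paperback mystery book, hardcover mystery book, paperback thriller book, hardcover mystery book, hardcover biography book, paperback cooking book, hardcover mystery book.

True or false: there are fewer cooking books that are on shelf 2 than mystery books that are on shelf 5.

False

There are 3 cooking books on shelf 2.
There are 3 mystery books on shelf 5.
The claim requires 3 < 3, which does not hold.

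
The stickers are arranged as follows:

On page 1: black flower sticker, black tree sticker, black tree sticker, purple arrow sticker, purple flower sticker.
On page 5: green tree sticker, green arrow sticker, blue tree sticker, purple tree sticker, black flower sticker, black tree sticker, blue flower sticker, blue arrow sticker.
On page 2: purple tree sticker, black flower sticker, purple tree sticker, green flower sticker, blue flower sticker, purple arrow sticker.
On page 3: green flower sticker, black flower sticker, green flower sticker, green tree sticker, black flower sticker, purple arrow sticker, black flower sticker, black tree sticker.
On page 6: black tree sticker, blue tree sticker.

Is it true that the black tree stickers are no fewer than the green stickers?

False

|black tree stickers| = 5.
|green stickers| = 6.
The claim requires 5 ≥ 6, which does not hold.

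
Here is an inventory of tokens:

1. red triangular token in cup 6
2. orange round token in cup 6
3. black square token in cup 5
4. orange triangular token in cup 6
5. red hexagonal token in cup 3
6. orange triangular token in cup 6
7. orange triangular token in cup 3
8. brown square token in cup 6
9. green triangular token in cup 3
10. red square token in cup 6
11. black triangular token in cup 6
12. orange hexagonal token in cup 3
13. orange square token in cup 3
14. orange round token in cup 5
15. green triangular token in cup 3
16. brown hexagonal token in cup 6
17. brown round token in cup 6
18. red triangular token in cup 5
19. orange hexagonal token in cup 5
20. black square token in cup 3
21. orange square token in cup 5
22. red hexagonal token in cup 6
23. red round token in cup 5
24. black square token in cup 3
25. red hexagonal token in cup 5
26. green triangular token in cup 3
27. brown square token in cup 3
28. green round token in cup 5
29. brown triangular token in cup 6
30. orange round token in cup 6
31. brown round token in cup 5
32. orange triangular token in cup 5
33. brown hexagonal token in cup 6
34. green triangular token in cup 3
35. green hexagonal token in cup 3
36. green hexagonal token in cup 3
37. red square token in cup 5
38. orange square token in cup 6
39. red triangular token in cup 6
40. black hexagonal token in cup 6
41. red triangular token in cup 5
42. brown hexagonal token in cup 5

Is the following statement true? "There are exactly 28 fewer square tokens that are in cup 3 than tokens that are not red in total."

There are 4 square tokens in cup 3.
There are 32 tokens that are not red.
The claim requires 32 − 4 (= 28) to equal 28, which holds.

True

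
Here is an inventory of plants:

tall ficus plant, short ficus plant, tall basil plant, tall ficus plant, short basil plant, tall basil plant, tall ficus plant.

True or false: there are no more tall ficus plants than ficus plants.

True

There are 3 tall ficus plants.
There are 4 ficus plants.
The claim requires 3 ≤ 4, which holds.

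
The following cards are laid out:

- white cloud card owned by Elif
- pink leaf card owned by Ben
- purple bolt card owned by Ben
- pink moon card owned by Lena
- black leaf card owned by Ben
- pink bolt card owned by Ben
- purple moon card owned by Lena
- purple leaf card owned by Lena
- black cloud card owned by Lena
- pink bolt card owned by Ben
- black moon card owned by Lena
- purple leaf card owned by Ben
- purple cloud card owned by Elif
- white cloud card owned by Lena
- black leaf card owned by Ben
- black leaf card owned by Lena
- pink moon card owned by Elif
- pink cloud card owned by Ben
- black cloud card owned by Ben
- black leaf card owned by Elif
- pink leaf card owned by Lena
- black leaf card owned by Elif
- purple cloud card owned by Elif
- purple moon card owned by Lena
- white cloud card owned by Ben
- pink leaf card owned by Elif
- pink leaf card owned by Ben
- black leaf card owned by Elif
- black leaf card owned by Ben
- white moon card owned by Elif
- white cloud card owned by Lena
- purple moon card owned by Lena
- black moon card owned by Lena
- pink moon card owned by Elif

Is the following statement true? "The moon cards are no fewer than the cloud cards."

True

moon cards: 9.
cloud cards: 9.
The claim requires 9 ≥ 9, which holds.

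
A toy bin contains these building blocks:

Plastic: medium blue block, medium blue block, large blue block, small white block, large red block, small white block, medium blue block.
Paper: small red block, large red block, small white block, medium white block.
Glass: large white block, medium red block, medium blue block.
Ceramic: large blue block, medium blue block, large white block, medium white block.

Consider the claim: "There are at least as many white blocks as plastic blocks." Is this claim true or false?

True

white blocks: 7.
plastic blocks: 7.
The claim requires 7 ≥ 7, which holds.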